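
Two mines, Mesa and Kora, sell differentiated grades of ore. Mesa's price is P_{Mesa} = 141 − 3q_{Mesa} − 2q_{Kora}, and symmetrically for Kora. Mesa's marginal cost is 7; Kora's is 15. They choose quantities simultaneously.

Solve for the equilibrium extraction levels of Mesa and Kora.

17.25, 15.25

Mine Mesa's profit: π = q_{Mesa}(141 − 3q_{Mesa} − 2q_{Kora}) − 7q_{Mesa}.
∂π/∂q_{Mesa} = 134 − 6q_{Mesa} − 2q_{Kora} = 0 ⇒ q_{Mesa} = 67/3 − (1/3)q_{Kora}.
Similarly q_{Kora} = 21 − (1/3)q_{Mesa}.
Solving the two reaction functions simultaneously: (1 − (−1/3)(−1/3))q_{Mesa} = 67/3 − (1/3)·21, so (8/9)q_{Mesa} = 46/3 and q_{Mesa} = 17.25.
Then q_{Kora} = 21 − (1/3)·17.25 = 15.25.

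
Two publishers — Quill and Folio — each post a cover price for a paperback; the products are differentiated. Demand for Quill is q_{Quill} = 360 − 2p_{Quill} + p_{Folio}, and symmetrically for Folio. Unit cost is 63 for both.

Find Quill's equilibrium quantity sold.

Quill's profit: π = (p_{Quill} − 63)(360 − 2p_{Quill} + p_{Folio}).
∂π/∂p_{Quill} = 486 − 4p_{Quill} + p_{Folio} = 0 ⇒ p_{Quill} = 121.5 + 0.25p_{Folio}.
Setting p_{Quill} = p_{Folio} in the reaction function: p_{Quill} = 121.5 + 0.25p_{Quill}, so p_{Quill} = 121.5 / 0.75 = 162.
q_{Quill} = 360 − 2·162 + 162 = 198.

198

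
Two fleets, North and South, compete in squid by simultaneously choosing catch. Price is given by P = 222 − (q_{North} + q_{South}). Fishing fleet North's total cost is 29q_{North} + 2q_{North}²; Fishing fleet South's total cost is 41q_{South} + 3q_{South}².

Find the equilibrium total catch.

48

Fishing fleet North's profit: π = q_{North}(222 − (q_{North} + q_{South})) − 29q_{North} − 2q_{North}².
∂π/∂q_{North} = 193 − 6q_{North} − q_{South} = 0, so q_{North} = 193/6 − (1/6)q_{South}.
For South: ∂π/∂q_{South} = 181 − 8q_{South} − q_{North} = 0 ⇒ q_{South} = 22.625 − 0.125q_{North}.
Substituting the second reaction function into the first: q_{North} = 193/6 − (1/6)(22.625 − 0.125q_{North}), which gives (47/48)q_{North} = 1363/48 ⇒ q_{North} = 29.
Then q_{South} = 22.625 − 0.125·29 = 19.
Total catch: 29 + 19 = 48.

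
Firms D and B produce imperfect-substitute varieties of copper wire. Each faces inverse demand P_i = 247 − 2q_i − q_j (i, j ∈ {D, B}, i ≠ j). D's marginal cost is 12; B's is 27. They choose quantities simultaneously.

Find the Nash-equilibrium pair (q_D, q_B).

48, 43

Firm D's profit: π = q_D(247 − 2q_D − q_B) − 12q_D.
∂π/∂q_D = 235 − 4q_D − q_B = 0 ⇒ q_D = 58.75 − 0.25q_B.
Similarly q_B = 55 − 0.25q_D.
Solving the two reaction functions simultaneously: (1 − (−0.25)(−0.25))q_D = 58.75 − 0.25·55, so 0.9375q_D = 45 and q_D = 48.
Then q_B = 55 − 0.25·48 = 43.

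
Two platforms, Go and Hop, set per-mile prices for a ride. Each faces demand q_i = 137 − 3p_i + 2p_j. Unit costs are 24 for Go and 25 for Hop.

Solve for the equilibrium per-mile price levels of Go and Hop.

Go's profit: π = (p_{Go} − 24)(137 − 3p_{Go} + 2p_{Hop}).
∂π/∂p_{Go} = 209 − 6p_{Go} + 2p_{Hop} = 0 ⇒ p_{Go} = 209/6 + (1/3)p_{Hop}.
Similarly p_{Hop} = 106/3 + (1/3)p_{Go}.
Plugging p_{Hop} into Go's best response: p_{Go} = 209/6 + (1/3)(106/3 + (1/3)p_{Go}) ⇒ (8/9)p_{Go} = 839/18, so p_{Go} = 52.4375.
Then p_{Hop} = 106/3 + (1/3)·52.4375 = 52.8125.

52.4375, 52.8125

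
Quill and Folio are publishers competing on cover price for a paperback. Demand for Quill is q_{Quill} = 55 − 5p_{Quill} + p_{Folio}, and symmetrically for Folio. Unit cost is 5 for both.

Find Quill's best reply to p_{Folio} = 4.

Quill's profit: π = (p_{Quill} − 5)(55 − 5p_{Quill} + p_{Folio}).
∂π/∂p_{Quill} = 80 − 10p_{Quill} + p_{Folio} = 0 ⇒ p_{Quill} = 8 + 0.1p_{Folio}.
At p_{Folio} = 4: p_{Quill} = 8 + 0.1·4 = 8.4.

8.4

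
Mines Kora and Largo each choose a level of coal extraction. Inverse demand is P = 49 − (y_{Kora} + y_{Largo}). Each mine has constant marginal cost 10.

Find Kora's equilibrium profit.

169

Mine Kora's profit: π = y_{Kora}(49 − (y_{Kora} + y_{Largo})) − 10y_{Kora}.
∂π/∂y_{Kora} = 39 − 2y_{Kora} − y_{Largo} = 0, so y_{Kora} = 19.5 − 0.5y_{Largo}.
Setting y_{Kora} = y_{Largo} in the reaction function: y_{Kora} = 19.5 − 0.5y_{Kora}, so y_{Kora} = 19.5 / 1.5 = 13.
Price P = 49 − 26 = 23.
Kora's profit: (23 − 10)·13 = 169.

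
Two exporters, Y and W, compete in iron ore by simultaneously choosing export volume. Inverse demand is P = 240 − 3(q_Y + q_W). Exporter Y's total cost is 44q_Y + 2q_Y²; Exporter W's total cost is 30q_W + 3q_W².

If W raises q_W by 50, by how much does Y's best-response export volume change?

-15

Exporter Y's profit: π = q_Y(240 − 3(q_Y + q_W)) − 44q_Y − 2q_Y².
∂π/∂q_Y = 196 − 10q_Y − 3q_W = 0, so q_Y = 19.6 − 0.3q_W.
The reaction-function slope is −0.3, so a 50-unit rise in q_W moves q_Y by −0.3 × 50 = −15. Y's best response falls — the actions are strategic substitutes.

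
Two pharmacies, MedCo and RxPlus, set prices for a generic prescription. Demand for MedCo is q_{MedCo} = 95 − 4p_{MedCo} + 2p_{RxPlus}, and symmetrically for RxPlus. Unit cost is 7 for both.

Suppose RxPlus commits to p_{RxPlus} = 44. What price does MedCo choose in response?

26.375

MedCo's profit: π = (p_{MedCo} − 7)(95 − 4p_{MedCo} + 2p_{RxPlus}).
∂π/∂p_{MedCo} = 123 − 8p_{MedCo} + 2p_{RxPlus} = 0 ⇒ p_{MedCo} = 15.375 + 0.25p_{RxPlus}.
At p_{RxPlus} = 44: p_{MedCo} = 15.375 + 0.25·44 = 26.375.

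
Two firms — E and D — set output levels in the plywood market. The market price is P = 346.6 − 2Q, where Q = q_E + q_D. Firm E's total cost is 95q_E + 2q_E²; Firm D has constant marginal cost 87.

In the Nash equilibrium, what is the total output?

73.6

Firm E's profit: π = q_E(346.6 − 2(q_E + q_D)) − 95q_E − 2q_E².
∂π/∂q_E = 251.6 − 8q_E − 2q_D = 0, so q_E = 31.45 − 0.25q_D.
For D: ∂π/∂q_D = 259.6 − 4q_D − 2q_E = 0 ⇒ q_D = 64.9 − 0.5q_E.
Solving the two reaction functions simultaneously: (1 − (−0.25)(−0.5))q_E = 31.45 − 0.25·64.9, so 0.875q_E = 15.225 and q_E = 17.4.
Then q_D = 64.9 − 0.5·17.4 = 56.2.
Total output: 17.4 + 56.2 = 73.6.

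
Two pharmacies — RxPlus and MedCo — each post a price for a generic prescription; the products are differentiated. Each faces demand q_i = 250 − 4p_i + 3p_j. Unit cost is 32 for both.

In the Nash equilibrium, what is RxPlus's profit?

RxPlus's profit: π = (p_{RxPlus} − 32)(250 − 4p_{RxPlus} + 3p_{MedCo}).
∂π/∂p_{RxPlus} = 378 − 8p_{RxPlus} + 3p_{MedCo} = 0 ⇒ p_{RxPlus} = 47.25 + 0.375p_{MedCo}.
The game is symmetric, so in equilibrium p_{MedCo} = p_{RxPlus}: the reaction function gives 0.625p_{RxPlus} = 47.25, hence p_{RxPlus} = 75.6.
q_{RxPlus} = 250 − 4·75.6 + 3·75.6 = 174.4.
Profit = (75.6 − 32)·174.4 = 7603.84.

7603.84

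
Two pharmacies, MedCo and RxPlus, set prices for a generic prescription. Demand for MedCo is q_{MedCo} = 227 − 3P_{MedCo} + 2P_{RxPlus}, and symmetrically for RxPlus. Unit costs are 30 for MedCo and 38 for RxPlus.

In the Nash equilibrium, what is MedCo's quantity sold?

152.25

MedCo's profit: π = (P_{MedCo} − 30)(227 − 3P_{MedCo} + 2P_{RxPlus}).
∂π/∂P_{MedCo} = 317 − 6P_{MedCo} + 2P_{RxPlus} = 0 ⇒ P_{MedCo} = 317/6 + (1/3)P_{RxPlus}.
Similarly P_{RxPlus} = 341/6 + (1/3)P_{MedCo}.
Substituting the second reaction function into the first: P_{MedCo} = 317/6 + (1/3)(341/6 + (1/3)P_{MedCo}), which gives (8/9)P_{MedCo} = 646/9 ⇒ P_{MedCo} = 80.75.
Then P_{RxPlus} = 341/6 + (1/3)·80.75 = 83.75.
q_{MedCo} = 227 − 3·80.75 + 2·83.75 = 152.25.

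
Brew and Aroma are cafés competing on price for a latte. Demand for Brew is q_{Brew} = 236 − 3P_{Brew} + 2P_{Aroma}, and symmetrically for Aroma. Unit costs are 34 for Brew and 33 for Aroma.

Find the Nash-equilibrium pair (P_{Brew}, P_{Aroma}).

Brew's profit: π = (P_{Brew} − 34)(236 − 3P_{Brew} + 2P_{Aroma}).
∂π/∂P_{Brew} = 338 − 6P_{Brew} + 2P_{Aroma} = 0 ⇒ P_{Brew} = 169/3 + (1/3)P_{Aroma}.
Similarly P_{Aroma} = 335/6 + (1/3)P_{Brew}.
Substituting the second reaction function into the first: P_{Brew} = 169/3 + (1/3)(335/6 + (1/3)P_{Brew}), which gives (8/9)P_{Brew} = 1349/18 ⇒ P_{Brew} = 84.3125.
Then P_{Aroma} = 335/6 + (1/3)·84.3125 = 83.9375.

84.3125, 83.9375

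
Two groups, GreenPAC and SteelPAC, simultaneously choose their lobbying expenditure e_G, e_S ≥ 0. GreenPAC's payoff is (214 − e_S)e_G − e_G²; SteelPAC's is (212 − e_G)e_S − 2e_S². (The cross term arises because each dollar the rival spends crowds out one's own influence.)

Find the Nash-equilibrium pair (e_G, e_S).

92, 30

Expanding GreenPAC's payoff: 214e_G − e_Se_G − e_G².
∂π/∂e_G = 214 − e_S − 2e_G = 0, so e_G = 107 − 0.5e_S.
Likewise for SteelPAC: e_S = 53 − 0.25e_G.
Solving the two reaction functions simultaneously: (1 − (−0.5)(−0.25))e_G = 107 − 0.5·53, so 0.875e_G = 80.5 and e_G = 92.
Then e_S = 53 − 0.25·92 = 30.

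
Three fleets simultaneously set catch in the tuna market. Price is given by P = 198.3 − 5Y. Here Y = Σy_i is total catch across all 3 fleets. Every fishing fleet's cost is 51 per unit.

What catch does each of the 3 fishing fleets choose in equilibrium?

7.365

A representative fishing fleet's profit is π_i = y_i(198.3 − 5Y) − 51y_i, with Y = y_i + Σ_{j≠i} y_j.
First-order condition: 147.3 − 10y_i − 5Σ_{j≠i} y_j = 0.
Imposing symmetry (y_j = y for all j) turns Σ_{j≠i} y_j into 2y, so 147.3 = 20y and y = 7.365.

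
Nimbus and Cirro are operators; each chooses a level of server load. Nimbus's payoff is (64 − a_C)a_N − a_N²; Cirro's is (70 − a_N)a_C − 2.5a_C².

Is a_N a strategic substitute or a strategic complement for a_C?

strategic substitutes

Expanding Nimbus's payoff: 64a_N − a_Ca_N − a_N².
∂π/∂a_N = 64 − a_C − 2a_N = 0, so a_N = 32 − 0.5a_C.
The best-response slope da_N/da_C = −0.5 < 0: the reaction function is downward-sloping, so the choices are strategic substitutes.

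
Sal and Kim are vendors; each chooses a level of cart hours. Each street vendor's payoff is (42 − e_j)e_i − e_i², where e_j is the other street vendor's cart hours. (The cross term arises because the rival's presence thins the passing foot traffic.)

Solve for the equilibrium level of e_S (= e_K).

Sal's payoff is (42 − e_K)e_S − e_S².
∂π/∂e_S = 42 − e_K − 2e_S = 0, so e_S = 21 − 0.5e_K.
The game is symmetric, so in equilibrium e_K = e_S: the reaction function gives 1.5e_S = 21, hence e_S = 14.

14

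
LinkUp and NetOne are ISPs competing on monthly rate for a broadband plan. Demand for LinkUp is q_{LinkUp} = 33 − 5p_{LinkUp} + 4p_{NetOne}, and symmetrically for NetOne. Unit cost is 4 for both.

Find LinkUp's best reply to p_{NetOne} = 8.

LinkUp's profit: π = (p_{LinkUp} − 4)(33 − 5p_{LinkUp} + 4p_{NetOne}).
∂π/∂p_{LinkUp} = 53 − 10p_{LinkUp} + 4p_{NetOne} = 0 ⇒ p_{LinkUp} = 5.3 + 0.4p_{NetOne}.
At p_{NetOne} = 8: p_{LinkUp} = 5.3 + 0.4·8 = 8.5.

8.5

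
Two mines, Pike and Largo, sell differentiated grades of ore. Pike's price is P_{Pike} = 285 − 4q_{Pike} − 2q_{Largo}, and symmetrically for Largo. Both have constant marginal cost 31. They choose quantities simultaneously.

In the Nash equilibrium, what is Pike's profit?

Mine Pike's profit: π = q_{Pike}(285 − 4q_{Pike} − 2q_{Largo}) − 31q_{Pike}.
∂π/∂q_{Pike} = 254 − 8q_{Pike} − 2q_{Largo} = 0 ⇒ q_{Pike} = 31.75 − 0.25q_{Largo}.
By symmetry q_{Largo} = q_{Pike}; substituting into the reaction function, 1.25q_{Pike} = 31.75 and q_{Pike} = 25.4.
P_{Pike} = 285 − 4·25.4 − 2·25.4 = 132.6.
Profit = (132.6 − 31)·25.4 = 2580.64.

2580.64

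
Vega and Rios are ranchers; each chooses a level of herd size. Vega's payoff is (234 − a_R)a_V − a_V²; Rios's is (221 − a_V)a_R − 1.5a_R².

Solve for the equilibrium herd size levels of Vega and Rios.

Expanding Vega's payoff: 234a_V − a_Ra_V − a_V².
∂π/∂a_V = 234 − a_R − 2a_V = 0, so a_V = 117 − 0.5a_R.
Likewise for Rios: a_R = 221/3 − (1/3)a_V.
Substituting the second reaction function into the first: a_V = 117 − 0.5(221/3 − (1/3)a_V), which gives (5/6)a_V = 481/6 ⇒ a_V = 96.2.
Then a_R = 221/3 − (1/3)·96.2 = 41.6.

96.2, 41.6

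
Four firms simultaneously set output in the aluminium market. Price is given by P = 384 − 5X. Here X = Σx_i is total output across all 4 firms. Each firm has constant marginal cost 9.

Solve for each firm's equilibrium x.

A representative firm's profit is π_i = x_i(384 − 5X) − 9x_i, with X = x_i + Σ_{j≠i} x_j.
First-order condition: 375 − 10x_i − 5Σ_{j≠i} x_j = 0.
With identical firms, set every x_j = x: then 375 − 10x − 15x = 0, i.e. x = 375/25 = 15.

15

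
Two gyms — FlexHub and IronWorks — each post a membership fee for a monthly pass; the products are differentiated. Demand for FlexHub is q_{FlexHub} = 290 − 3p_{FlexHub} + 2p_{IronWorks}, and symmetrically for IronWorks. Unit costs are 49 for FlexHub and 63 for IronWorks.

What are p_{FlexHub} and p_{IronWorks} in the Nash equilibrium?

111.875, 117.125

FlexHub's profit: π = (p_{FlexHub} − 49)(290 − 3p_{FlexHub} + 2p_{IronWorks}).
∂π/∂p_{FlexHub} = 437 − 6p_{FlexHub} + 2p_{IronWorks} = 0 ⇒ p_{FlexHub} = 437/6 + (1/3)p_{IronWorks}.
Similarly p_{IronWorks} = 479/6 + (1/3)p_{FlexHub}.
Plugging p_{IronWorks} into FlexHub's best response: p_{FlexHub} = 437/6 + (1/3)(479/6 + (1/3)p_{FlexHub}) ⇒ (8/9)p_{FlexHub} = 895/9, so p_{FlexHub} = 111.875.
Then p_{IronWorks} = 479/6 + (1/3)·111.875 = 117.125.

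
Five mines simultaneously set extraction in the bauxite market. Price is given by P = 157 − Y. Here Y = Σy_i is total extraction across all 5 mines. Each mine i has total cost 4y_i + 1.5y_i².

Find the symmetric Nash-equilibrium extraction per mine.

17

A representative mine's profit is π_i = y_i(157 − Y) − 4y_i − 1.5y_i², with Y = y_i + Σ_{j≠i} y_j.
First-order condition: 153 − 5y_i − Σ_{j≠i} y_j = 0.
With identical mines, set every y_j = y: then 153 − 5y − 4y = 0, i.e. y = 153/9 = 17.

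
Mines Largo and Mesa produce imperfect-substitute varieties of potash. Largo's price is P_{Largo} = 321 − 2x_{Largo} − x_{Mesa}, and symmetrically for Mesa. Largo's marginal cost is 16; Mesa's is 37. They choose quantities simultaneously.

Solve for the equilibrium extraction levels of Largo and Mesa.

62.4, 55.4

Mine Largo's profit: π = x_{Largo}(321 − 2x_{Largo} − x_{Mesa}) − 16x_{Largo}.
∂π/∂x_{Largo} = 305 − 4x_{Largo} − x_{Mesa} = 0 ⇒ x_{Largo} = 76.25 − 0.25x_{Mesa}.
Similarly x_{Mesa} = 71 − 0.25x_{Largo}.
Plugging x_{Mesa} into Largo's best response: x_{Largo} = 76.25 − 0.25(71 − 0.25x_{Largo}) ⇒ 0.9375x_{Largo} = 58.5, so x_{Largo} = 62.4.
Then x_{Mesa} = 71 − 0.25·62.4 = 55.4.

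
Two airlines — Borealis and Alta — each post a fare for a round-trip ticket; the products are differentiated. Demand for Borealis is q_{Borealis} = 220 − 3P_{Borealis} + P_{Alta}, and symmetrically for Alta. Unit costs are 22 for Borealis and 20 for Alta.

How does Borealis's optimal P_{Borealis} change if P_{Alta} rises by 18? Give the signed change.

3

Borealis's profit: π = (P_{Borealis} − 22)(220 − 3P_{Borealis} + P_{Alta}).
∂π/∂P_{Borealis} = 286 − 6P_{Borealis} + P_{Alta} = 0 ⇒ P_{Borealis} = 143/3 + (1/6)P_{Alta}.
The reaction-function slope is 1/6, so an 18-unit rise in P_{Alta} moves P_{Borealis} by 1/6 × 18 = 3. Borealis's best response rises — the actions are strategic complements.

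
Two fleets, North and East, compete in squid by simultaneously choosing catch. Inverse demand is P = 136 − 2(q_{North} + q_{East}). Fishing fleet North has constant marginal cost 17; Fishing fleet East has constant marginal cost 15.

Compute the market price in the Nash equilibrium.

Fishing fleet North's profit: π = q_{North}(136 − 2(q_{North} + q_{East})) − 17q_{North}.
∂π/∂q_{North} = 119 − 4q_{North} − 2q_{East} = 0, so q_{North} = 29.75 − 0.5q_{East}.
By the same steps for East: q_{East} = 30.25 − 0.5q_{North}.
Solving the two reaction functions simultaneously: (1 − (−0.5)(−0.5))q_{North} = 29.75 − 0.5·30.25, so 0.75q_{North} = 14.625 and q_{North} = 19.5.
Then q_{East} = 30.25 − 0.5·19.5 = 20.5.
Equilibrium price: P = 136 − 2·40 = 56.

56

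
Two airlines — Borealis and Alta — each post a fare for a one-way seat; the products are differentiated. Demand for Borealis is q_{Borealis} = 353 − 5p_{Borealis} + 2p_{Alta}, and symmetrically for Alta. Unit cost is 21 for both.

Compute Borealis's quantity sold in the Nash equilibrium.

Borealis's profit: π = (p_{Borealis} − 21)(353 − 5p_{Borealis} + 2p_{Alta}).
∂π/∂p_{Borealis} = 458 − 10p_{Borealis} + 2p_{Alta} = 0 ⇒ p_{Borealis} = 45.8 + 0.2p_{Alta}.
Setting p_{Borealis} = p_{Alta} in the reaction function: p_{Borealis} = 45.8 + 0.2p_{Borealis}, so p_{Borealis} = 45.8 / 0.8 = 57.25.
q_{Borealis} = 353 − 5·57.25 + 2·57.25 = 181.25.

181.25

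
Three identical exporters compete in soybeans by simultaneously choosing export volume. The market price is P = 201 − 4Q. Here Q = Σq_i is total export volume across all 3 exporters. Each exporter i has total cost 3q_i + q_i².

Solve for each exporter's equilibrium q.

A representative exporter's profit is π_i = q_i(201 − 4Q) − 3q_i − q_i², with Q = q_i + Σ_{j≠i} q_j.
First-order condition: 198 − 10q_i − 4Σ_{j≠i} q_j = 0.
Imposing symmetry (q_j = q for all j) turns Σ_{j≠i} q_j into 2q, so 198 = 18q and q = 11.

11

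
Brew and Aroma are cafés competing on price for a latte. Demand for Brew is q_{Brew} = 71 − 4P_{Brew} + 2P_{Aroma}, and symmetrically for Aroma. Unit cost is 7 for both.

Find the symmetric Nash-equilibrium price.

Brew's profit: π = (P_{Brew} − 7)(71 − 4P_{Brew} + 2P_{Aroma}).
∂π/∂P_{Brew} = 99 − 8P_{Brew} + 2P_{Aroma} = 0 ⇒ P_{Brew} = 12.375 + 0.25P_{Aroma}.
By symmetry P_{Aroma} = P_{Brew}; substituting into the reaction function, 0.75P_{Brew} = 12.375 and P_{Brew} = 16.5.

16.5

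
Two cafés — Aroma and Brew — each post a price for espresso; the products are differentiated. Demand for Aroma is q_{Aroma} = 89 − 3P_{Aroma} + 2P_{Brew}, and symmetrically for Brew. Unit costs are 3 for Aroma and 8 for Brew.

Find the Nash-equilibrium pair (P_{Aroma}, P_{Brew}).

Aroma's profit: π = (P_{Aroma} − 3)(89 − 3P_{Aroma} + 2P_{Brew}).
∂π/∂P_{Aroma} = 98 − 6P_{Aroma} + 2P_{Brew} = 0 ⇒ P_{Aroma} = 49/3 + (1/3)P_{Brew}.
Similarly P_{Brew} = 113/6 + (1/3)P_{Aroma}.
Solving the two reaction functions simultaneously: (1 − (1/3)(1/3))P_{Aroma} = 49/3 + (1/3)·(113/6), so (8/9)P_{Aroma} = 407/18 and P_{Aroma} = 25.4375.
Then P_{Brew} = 113/6 + (1/3)·25.4375 = 27.3125.

25.4375, 27.3125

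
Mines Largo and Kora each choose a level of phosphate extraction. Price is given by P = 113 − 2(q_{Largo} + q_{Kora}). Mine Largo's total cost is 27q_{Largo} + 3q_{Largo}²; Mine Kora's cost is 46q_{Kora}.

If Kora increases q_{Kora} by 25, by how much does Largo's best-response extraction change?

Mine Largo's profit: π = q_{Largo}(113 − 2(q_{Largo} + q_{Kora})) − 27q_{Largo} − 3q_{Largo}².
∂π/∂q_{Largo} = 86 − 10q_{Largo} − 2q_{Kora} = 0, so q_{Largo} = 8.6 − 0.2q_{Kora}.
The reaction-function slope is −0.2, so a 25-unit rise in q_{Kora} moves q_{Largo} by −0.2 × 25 = −5. Largo's best response falls — the actions are strategic substitutes.

-5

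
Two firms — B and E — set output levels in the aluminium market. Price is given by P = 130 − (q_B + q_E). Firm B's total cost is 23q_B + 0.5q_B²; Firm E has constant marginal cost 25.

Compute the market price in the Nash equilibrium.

66.6

Firm B's profit: π = q_B(130 − (q_B + q_E)) − 23q_B − 0.5q_B².
∂π/∂q_B = 107 − 3q_B − q_E = 0, so q_B = 107/3 − (1/3)q_E.
For E: ∂π/∂q_E = 105 − 2q_E − q_B = 0 ⇒ q_E = 52.5 − 0.5q_B.
Solving the two reaction functions simultaneously: (1 − (−1/3)(−0.5))q_B = 107/3 − (1/3)·52.5, so (5/6)q_B = 109/6 and q_B = 21.8.
Then q_E = 52.5 − 0.5·21.8 = 41.6.
Equilibrium price: P = 130 − 63.4 = 66.6.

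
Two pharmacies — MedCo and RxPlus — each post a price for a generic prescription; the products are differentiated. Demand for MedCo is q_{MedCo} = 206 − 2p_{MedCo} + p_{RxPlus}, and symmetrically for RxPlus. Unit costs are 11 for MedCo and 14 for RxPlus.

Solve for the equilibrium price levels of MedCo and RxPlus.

MedCo's profit: π = (p_{MedCo} − 11)(206 − 2p_{MedCo} + p_{RxPlus}).
∂π/∂p_{MedCo} = 228 − 4p_{MedCo} + p_{RxPlus} = 0 ⇒ p_{MedCo} = 57 + 0.25p_{RxPlus}.
Similarly p_{RxPlus} = 58.5 + 0.25p_{MedCo}.
Substituting the second reaction function into the first: p_{MedCo} = 57 + 0.25(58.5 + 0.25p_{MedCo}), which gives 0.9375p_{MedCo} = 71.625 ⇒ p_{MedCo} = 76.4.
Then p_{RxPlus} = 58.5 + 0.25·76.4 = 77.6.

76.4, 77.6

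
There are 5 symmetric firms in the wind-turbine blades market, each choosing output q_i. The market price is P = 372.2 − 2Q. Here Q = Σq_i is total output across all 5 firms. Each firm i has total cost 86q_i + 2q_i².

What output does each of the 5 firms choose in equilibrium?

17.8875

A representative firm's profit is π_i = q_i(372.2 − 2Q) − 86q_i − 2q_i², with Q = q_i + Σ_{j≠i} q_j.
First-order condition: 286.2 − 8q_i − 2Σ_{j≠i} q_j = 0.
Imposing symmetry (q_j = q for all j) turns Σ_{j≠i} q_j into 4q, so 286.2 = 16q and q = 17.8875.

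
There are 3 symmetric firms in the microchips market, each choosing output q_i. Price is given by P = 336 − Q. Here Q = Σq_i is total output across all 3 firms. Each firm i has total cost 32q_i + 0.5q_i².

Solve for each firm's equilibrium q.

A representative firm's profit is π_i = q_i(336 − Q) − 32q_i − 0.5q_i², with Q = q_i + Σ_{j≠i} q_j.
First-order condition: 304 − 3q_i − Σ_{j≠i} q_j = 0.
In a symmetric equilibrium every firm chooses the same q, so Σ_{j≠i} q_j = 2q. The condition becomes 304 − 5q = 0, giving q = 304/5 = 60.8.

60.8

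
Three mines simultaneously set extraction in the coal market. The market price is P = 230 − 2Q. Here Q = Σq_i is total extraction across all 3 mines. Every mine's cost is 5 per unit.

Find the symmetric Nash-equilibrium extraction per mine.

A representative mine's profit is π_i = q_i(230 − 2Q) − 5q_i, with Q = q_i + Σ_{j≠i} q_j.
First-order condition: 225 − 4q_i − 2Σ_{j≠i} q_j = 0.
In a symmetric equilibrium every mine chooses the same q, so Σ_{j≠i} q_j = 2q. The condition becomes 225 − 8q = 0, giving q = 225/8 = 28.125.

28.125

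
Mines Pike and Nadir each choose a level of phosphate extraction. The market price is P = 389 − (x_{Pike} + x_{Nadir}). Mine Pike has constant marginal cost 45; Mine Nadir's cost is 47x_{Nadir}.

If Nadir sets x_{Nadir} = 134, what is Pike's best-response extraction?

105

Mine Pike's profit: π = x_{Pike}(389 − (x_{Pike} + x_{Nadir})) − 45x_{Pike}.
∂π/∂x_{Pike} = 344 − 2x_{Pike} − x_{Nadir} = 0, so x_{Pike} = 172 − 0.5x_{Nadir}.
At x_{Nadir} = 134: x_{Pike} = 172 − 0.5·134 = 105.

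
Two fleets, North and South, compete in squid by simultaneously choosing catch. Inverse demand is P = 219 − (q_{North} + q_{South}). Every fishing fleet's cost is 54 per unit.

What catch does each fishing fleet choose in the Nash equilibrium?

55

Fishing fleet North's profit: π = q_{North}(219 − (q_{North} + q_{South})) − 54q_{North}.
∂π/∂q_{North} = 165 − 2q_{North} − q_{South} = 0, so q_{North} = 82.5 − 0.5q_{South}.
By symmetry q_{South} = q_{North}; substituting into the reaction function, 1.5q_{North} = 82.5 and q_{North} = 55.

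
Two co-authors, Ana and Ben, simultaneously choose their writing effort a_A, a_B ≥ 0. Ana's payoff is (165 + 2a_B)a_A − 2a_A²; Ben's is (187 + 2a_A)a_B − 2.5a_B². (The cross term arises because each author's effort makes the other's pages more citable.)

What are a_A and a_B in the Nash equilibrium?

74.9375, 67.375

Expanding Ana's payoff: 165a_A + 2a_Ba_A − 2a_A².
∂π/∂a_A = 165 + 2a_B − 4a_A = 0, so a_A = 41.25 + 0.5a_B.
Likewise for Ben: a_B = 37.4 + 0.4a_A.
Plugging a_B into Ana's best response: a_A = 41.25 + 0.5(37.4 + 0.4a_A) ⇒ 0.8a_A = 59.95, so a_A = 74.9375.
Then a_B = 37.4 + 0.4·74.9375 = 67.375.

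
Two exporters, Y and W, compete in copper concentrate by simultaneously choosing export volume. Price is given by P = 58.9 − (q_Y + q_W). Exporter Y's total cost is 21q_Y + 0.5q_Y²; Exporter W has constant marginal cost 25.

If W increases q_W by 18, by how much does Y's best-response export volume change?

Exporter Y's profit: π = q_Y(58.9 − (q_Y + q_W)) − 21q_Y − 0.5q_Y².
∂π/∂q_Y = 37.9 − 3q_Y − q_W = 0, so q_Y = 379/30 − (1/3)q_W.
The reaction-function slope is −1/3, so an 18-unit rise in q_W moves q_Y by −1/3 × 18 = −6. Y's best response falls — the actions are strategic substitutes.

-6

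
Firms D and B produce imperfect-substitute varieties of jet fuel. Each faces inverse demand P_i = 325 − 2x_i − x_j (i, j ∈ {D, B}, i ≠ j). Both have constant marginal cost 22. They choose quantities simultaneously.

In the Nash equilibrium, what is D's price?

143.2

Firm D's profit: π = x_D(325 − 2x_D − x_B) − 22x_D.
∂π/∂x_D = 303 − 4x_D − x_B = 0 ⇒ x_D = 75.75 − 0.25x_B.
By symmetry x_B = x_D; substituting into the reaction function, 1.25x_D = 75.75 and x_D = 60.6.
P_D = 325 − 2·60.6 − 60.6 = 143.2.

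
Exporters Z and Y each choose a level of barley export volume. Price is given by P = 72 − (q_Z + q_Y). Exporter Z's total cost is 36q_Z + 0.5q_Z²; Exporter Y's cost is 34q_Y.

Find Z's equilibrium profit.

69.36

Exporter Z's profit: π = q_Z(72 − (q_Z + q_Y)) − 36q_Z − 0.5q_Z².
∂π/∂q_Z = 36 − 3q_Z − q_Y = 0, so q_Z = 12 − (1/3)q_Y.
For Y: ∂π/∂q_Y = 38 − 2q_Y − q_Z = 0 ⇒ q_Y = 19 − 0.5q_Z.
Substituting the second reaction function into the first: q_Z = 12 − (1/3)(19 − 0.5q_Z), which gives (5/6)q_Z = 17/3 ⇒ q_Z = 6.8.
Then q_Y = 19 − 0.5·6.8 = 15.6.
Price P = 72 − 22.4 = 49.6.
Z's profit: (49.6 − 36)·6.8 − 0.5(6.8)² = 69.36.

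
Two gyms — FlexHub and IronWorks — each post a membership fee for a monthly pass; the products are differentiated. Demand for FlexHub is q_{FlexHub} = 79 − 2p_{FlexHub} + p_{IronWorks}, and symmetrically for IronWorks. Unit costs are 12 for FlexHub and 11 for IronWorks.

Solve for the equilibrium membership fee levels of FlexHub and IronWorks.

34.2, 33.8

FlexHub's profit: π = (p_{FlexHub} − 12)(79 − 2p_{FlexHub} + p_{IronWorks}).
∂π/∂p_{FlexHub} = 103 − 4p_{FlexHub} + p_{IronWorks} = 0 ⇒ p_{FlexHub} = 25.75 + 0.25p_{IronWorks}.
Similarly p_{IronWorks} = 25.25 + 0.25p_{FlexHub}.
Solving the two reaction functions simultaneously: (1 − (0.25)(0.25))p_{FlexHub} = 25.75 + 0.25·25.25, so 0.9375p_{FlexHub} = 32.0625 and p_{FlexHub} = 34.2.
Then p_{IronWorks} = 25.25 + 0.25·34.2 = 33.8.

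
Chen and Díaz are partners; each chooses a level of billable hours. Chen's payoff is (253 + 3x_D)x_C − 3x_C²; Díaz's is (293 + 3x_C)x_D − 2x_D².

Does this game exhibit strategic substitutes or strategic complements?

strategic complements

Expanding Chen's payoff: 253x_C + 3x_Dx_C − 3x_C².
∂π/∂x_C = 253 + 3x_D − 6x_C = 0, so x_C = 253/6 + 0.5x_D.
The best-response slope dx_C/dx_D = 0.5 > 0: the reaction function is upward-sloping, so the choices are strategic complements.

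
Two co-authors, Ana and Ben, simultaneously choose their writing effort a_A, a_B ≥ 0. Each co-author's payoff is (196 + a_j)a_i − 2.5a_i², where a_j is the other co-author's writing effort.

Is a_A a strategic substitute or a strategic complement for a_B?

Ana's payoff is (196 + a_B)a_A − 2.5a_A².
∂π/∂a_A = 196 + a_B − 5a_A = 0, so a_A = 39.2 + 0.2a_B.
The best-response slope da_A/da_B = 0.2 > 0: the reaction function is upward-sloping, so the choices are strategic complements.

strategic complements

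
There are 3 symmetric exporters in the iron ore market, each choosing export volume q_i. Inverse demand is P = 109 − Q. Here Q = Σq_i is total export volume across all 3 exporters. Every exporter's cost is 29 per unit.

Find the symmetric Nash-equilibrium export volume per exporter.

A representative exporter's profit is π_i = q_i(109 − Q) − 29q_i, with Q = q_i + Σ_{j≠i} q_j.
First-order condition: 80 − 2q_i − Σ_{j≠i} q_j = 0.
Imposing symmetry (q_j = q for all j) turns Σ_{j≠i} q_j into 2q, so 80 = 4q and q = 20.

20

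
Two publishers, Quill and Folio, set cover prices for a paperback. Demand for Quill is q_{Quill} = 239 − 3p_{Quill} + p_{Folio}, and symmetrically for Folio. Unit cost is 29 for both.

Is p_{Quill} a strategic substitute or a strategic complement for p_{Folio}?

Quill's profit: π = (p_{Quill} − 29)(239 − 3p_{Quill} + p_{Folio}).
∂π/∂p_{Quill} = 326 − 6p_{Quill} + p_{Folio} = 0 ⇒ p_{Quill} = 163/3 + (1/6)p_{Folio}.
The best-response slope dp_{Quill}/dp_{Folio} = 1/6 > 0: the reaction function is upward-sloping, so the choices are strategic complements.

strategic complements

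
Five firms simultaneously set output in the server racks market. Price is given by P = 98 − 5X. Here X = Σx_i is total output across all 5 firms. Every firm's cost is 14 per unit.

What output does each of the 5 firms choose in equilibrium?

A representative firm's profit is π_i = x_i(98 − 5X) − 14x_i, with X = x_i + Σ_{j≠i} x_j.
First-order condition: 84 − 10x_i − 5Σ_{j≠i} x_j = 0.
With identical firms, set every x_j = x: then 84 − 10x − 20x = 0, i.e. x = 84/30 = 2.8.

2.8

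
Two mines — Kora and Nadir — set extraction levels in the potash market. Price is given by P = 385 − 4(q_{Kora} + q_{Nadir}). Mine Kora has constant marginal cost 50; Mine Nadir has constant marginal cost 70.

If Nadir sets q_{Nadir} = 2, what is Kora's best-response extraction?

40.875

Mine Kora's profit: π = q_{Kora}(385 − 4(q_{Kora} + q_{Nadir})) − 50q_{Kora}.
∂π/∂q_{Kora} = 335 − 8q_{Kora} − 4q_{Nadir} = 0, so q_{Kora} = 41.875 − 0.5q_{Nadir}.
At q_{Nadir} = 2: q_{Kora} = 41.875 − 0.5·2 = 40.875.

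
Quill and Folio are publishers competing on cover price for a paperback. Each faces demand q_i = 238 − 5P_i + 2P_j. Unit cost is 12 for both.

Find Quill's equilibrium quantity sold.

Quill's profit: π = (P_{Quill} − 12)(238 − 5P_{Quill} + 2P_{Folio}).
∂π/∂P_{Quill} = 298 − 10P_{Quill} + 2P_{Folio} = 0 ⇒ P_{Quill} = 29.8 + 0.2P_{Folio}.
By symmetry P_{Folio} = P_{Quill}; substituting into the reaction function, 0.8P_{Quill} = 29.8 and P_{Quill} = 37.25.
q_{Quill} = 238 − 5·37.25 + 2·37.25 = 126.25.

126.25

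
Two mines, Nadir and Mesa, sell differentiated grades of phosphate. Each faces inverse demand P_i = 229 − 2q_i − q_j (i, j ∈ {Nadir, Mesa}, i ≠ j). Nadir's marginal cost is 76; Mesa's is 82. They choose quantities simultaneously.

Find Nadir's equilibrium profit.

1922

Mine Nadir's profit: π = q_{Nadir}(229 − 2q_{Nadir} − q_{Mesa}) − 76q_{Nadir}.
∂π/∂q_{Nadir} = 153 − 4q_{Nadir} − q_{Mesa} = 0 ⇒ q_{Nadir} = 38.25 − 0.25q_{Mesa}.
Similarly q_{Mesa} = 36.75 − 0.25q_{Nadir}.
Plugging q_{Mesa} into Nadir's best response: q_{Nadir} = 38.25 − 0.25(36.75 − 0.25q_{Nadir}) ⇒ 0.9375q_{Nadir} = 29.0625, so q_{Nadir} = 31.
Then q_{Mesa} = 36.75 − 0.25·31 = 29.
P_{Nadir} = 229 − 2·31 − 29 = 138.
Profit = (138 − 76)·31 = 1922.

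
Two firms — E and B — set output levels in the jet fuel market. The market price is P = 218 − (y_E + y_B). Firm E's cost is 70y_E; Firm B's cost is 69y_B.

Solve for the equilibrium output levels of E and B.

Firm E's profit: π = y_E(218 − (y_E + y_B)) − 70y_E.
∂π/∂y_E = 148 − 2y_E − y_B = 0, so y_E = 74 − 0.5y_B.
By the same steps for B: y_B = 74.5 − 0.5y_E.
Substituting the second reaction function into the first: y_E = 74 − 0.5(74.5 − 0.5y_E), which gives 0.75y_E = 36.75 ⇒ y_E = 49.
Then y_B = 74.5 − 0.5·49 = 50.

49, 50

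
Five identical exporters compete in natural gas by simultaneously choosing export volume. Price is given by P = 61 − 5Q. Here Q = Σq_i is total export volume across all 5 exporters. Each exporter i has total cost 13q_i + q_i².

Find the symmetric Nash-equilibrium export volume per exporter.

1.5

A representative exporter's profit is π_i = q_i(61 − 5Q) − 13q_i − q_i², with Q = q_i + Σ_{j≠i} q_j.
First-order condition: 48 − 12q_i − 5Σ_{j≠i} q_j = 0.
In a symmetric equilibrium every exporter chooses the same q, so Σ_{j≠i} q_j = 4q. The condition becomes 48 − 32q = 0, giving q = 48/32 = 1.5.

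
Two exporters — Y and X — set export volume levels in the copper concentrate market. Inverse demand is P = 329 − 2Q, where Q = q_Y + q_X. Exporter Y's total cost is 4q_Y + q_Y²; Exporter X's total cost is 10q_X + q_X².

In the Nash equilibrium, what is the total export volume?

80.5

Exporter Y's profit: π = q_Y(329 − 2(q_Y + q_X)) − 4q_Y − q_Y².
∂π/∂q_Y = 325 − 6q_Y − 2q_X = 0, so q_Y = 325/6 − (1/3)q_X.
By the same steps for X: q_X = 319/6 − (1/3)q_Y.
Substituting the second reaction function into the first: q_Y = 325/6 − (1/3)(319/6 − (1/3)q_Y), which gives (8/9)q_Y = 328/9 ⇒ q_Y = 41.
Then q_X = 319/6 − (1/3)·41 = 39.5.
Total export volume: 41 + 39.5 = 80.5.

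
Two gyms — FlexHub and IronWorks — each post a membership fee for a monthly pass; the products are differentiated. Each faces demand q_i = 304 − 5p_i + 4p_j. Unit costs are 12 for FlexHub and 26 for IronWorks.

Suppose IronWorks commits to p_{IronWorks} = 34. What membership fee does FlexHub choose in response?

FlexHub's profit: π = (p_{FlexHub} − 12)(304 − 5p_{FlexHub} + 4p_{IronWorks}).
∂π/∂p_{FlexHub} = 364 − 10p_{FlexHub} + 4p_{IronWorks} = 0 ⇒ p_{FlexHub} = 36.4 + 0.4p_{IronWorks}.
At p_{IronWorks} = 34: p_{FlexHub} = 36.4 + 0.4·34 = 50.

50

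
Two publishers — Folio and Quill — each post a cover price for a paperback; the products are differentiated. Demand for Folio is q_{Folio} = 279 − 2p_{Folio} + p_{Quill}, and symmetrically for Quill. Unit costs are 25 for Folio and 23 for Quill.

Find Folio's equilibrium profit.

Folio's profit: π = (p_{Folio} − 25)(279 − 2p_{Folio} + p_{Quill}).
∂π/∂p_{Folio} = 329 − 4p_{Folio} + p_{Quill} = 0 ⇒ p_{Folio} = 82.25 + 0.25p_{Quill}.
Similarly p_{Quill} = 81.25 + 0.25p_{Folio}.
Substituting the second reaction function into the first: p_{Folio} = 82.25 + 0.25(81.25 + 0.25p_{Folio}), which gives 0.9375p_{Folio} = 102.5625 ⇒ p_{Folio} = 109.4.
Then p_{Quill} = 81.25 + 0.25·109.4 = 108.6.
q_{Folio} = 279 − 2·109.4 + 108.6 = 168.8.
Profit = (109.4 − 25)·168.8 = 14246.72.

14246.72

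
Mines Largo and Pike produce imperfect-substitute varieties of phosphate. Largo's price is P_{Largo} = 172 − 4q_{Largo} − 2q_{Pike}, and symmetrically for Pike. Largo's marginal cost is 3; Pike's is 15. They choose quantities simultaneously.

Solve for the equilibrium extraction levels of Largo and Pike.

Mine Largo's profit: π = q_{Largo}(172 − 4q_{Largo} − 2q_{Pike}) − 3q_{Largo}.
∂π/∂q_{Largo} = 169 − 8q_{Largo} − 2q_{Pike} = 0 ⇒ q_{Largo} = 21.125 − 0.25q_{Pike}.
Similarly q_{Pike} = 19.625 − 0.25q_{Largo}.
Plugging q_{Pike} into Largo's best response: q_{Largo} = 21.125 − 0.25(19.625 − 0.25q_{Largo}) ⇒ 0.9375q_{Largo} = 519/32, so q_{Largo} = 17.3.
Then q_{Pike} = 19.625 − 0.25·17.3 = 15.3.

17.3, 15.3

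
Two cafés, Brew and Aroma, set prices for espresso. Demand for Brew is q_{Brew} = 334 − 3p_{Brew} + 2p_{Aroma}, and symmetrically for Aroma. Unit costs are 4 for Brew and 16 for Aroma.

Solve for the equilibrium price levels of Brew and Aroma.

Brew's profit: π = (p_{Brew} − 4)(334 − 3p_{Brew} + 2p_{Aroma}).
∂π/∂p_{Brew} = 346 − 6p_{Brew} + 2p_{Aroma} = 0 ⇒ p_{Brew} = 173/3 + (1/3)p_{Aroma}.
Similarly p_{Aroma} = 191/3 + (1/3)p_{Brew}.
Plugging p_{Aroma} into Brew's best response: p_{Brew} = 173/3 + (1/3)(191/3 + (1/3)p_{Brew}) ⇒ (8/9)p_{Brew} = 710/9, so p_{Brew} = 88.75.
Then p_{Aroma} = 191/3 + (1/3)·88.75 = 93.25.

88.75, 93.25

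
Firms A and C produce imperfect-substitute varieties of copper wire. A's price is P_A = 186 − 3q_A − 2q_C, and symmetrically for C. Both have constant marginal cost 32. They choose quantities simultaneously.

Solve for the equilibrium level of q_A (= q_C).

Firm A's profit: π = q_A(186 − 3q_A − 2q_C) − 32q_A.
∂π/∂q_A = 154 − 6q_A − 2q_C = 0 ⇒ q_A = 77/3 − (1/3)q_C.
The game is symmetric, so in equilibrium q_C = q_A: the reaction function gives (4/3)q_A = 77/3, hence q_A = 19.25.

19.25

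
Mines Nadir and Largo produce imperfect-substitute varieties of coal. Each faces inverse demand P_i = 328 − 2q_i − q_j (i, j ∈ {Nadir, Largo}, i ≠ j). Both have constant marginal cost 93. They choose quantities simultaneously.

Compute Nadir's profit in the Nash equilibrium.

4418

Mine Nadir's profit: π = q_{Nadir}(328 − 2q_{Nadir} − q_{Largo}) − 93q_{Nadir}.
∂π/∂q_{Nadir} = 235 − 4q_{Nadir} − q_{Largo} = 0 ⇒ q_{Nadir} = 58.75 − 0.25q_{Largo}.
Setting q_{Nadir} = q_{Largo} in the reaction function: q_{Nadir} = 58.75 − 0.25q_{Nadir}, so q_{Nadir} = 58.75 / 1.25 = 47.
P_{Nadir} = 328 − 2·47 − 47 = 187.
Profit = (187 − 93)·47 = 4418.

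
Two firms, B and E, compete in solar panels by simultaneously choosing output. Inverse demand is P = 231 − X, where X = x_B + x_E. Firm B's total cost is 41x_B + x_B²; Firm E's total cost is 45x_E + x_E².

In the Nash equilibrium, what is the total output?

Firm B's profit: π = x_B(231 − (x_B + x_E)) − 41x_B − x_B².
∂π/∂x_B = 190 − 4x_B − x_E = 0, so x_B = 47.5 − 0.25x_E.
By the same steps for E: x_E = 46.5 − 0.25x_B.
Plugging x_E into B's best response: x_B = 47.5 − 0.25(46.5 − 0.25x_B) ⇒ 0.9375x_B = 35.875, so x_B = 574/15.
Then x_E = 46.5 − 0.25·(574/15) = 554/15.
Total output: 574/15 + 554/15 = 75.2.

75.2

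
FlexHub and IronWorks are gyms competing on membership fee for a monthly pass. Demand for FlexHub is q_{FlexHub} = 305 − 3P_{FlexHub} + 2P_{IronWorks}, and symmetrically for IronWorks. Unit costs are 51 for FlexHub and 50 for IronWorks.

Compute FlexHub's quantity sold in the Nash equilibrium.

FlexHub's profit: π = (P_{FlexHub} − 51)(305 − 3P_{FlexHub} + 2P_{IronWorks}).
∂π/∂P_{FlexHub} = 458 − 6P_{FlexHub} + 2P_{IronWorks} = 0 ⇒ P_{FlexHub} = 229/3 + (1/3)P_{IronWorks}.
Similarly P_{IronWorks} = 455/6 + (1/3)P_{FlexHub}.
Plugging P_{IronWorks} into FlexHub's best response: P_{FlexHub} = 229/3 + (1/3)(455/6 + (1/3)P_{FlexHub}) ⇒ (8/9)P_{FlexHub} = 1829/18, so P_{FlexHub} = 114.3125.
Then P_{IronWorks} = 455/6 + (1/3)·114.3125 = 113.9375.
q_{FlexHub} = 305 − 3·114.3125 + 2·113.9375 = 189.9375.

189.9375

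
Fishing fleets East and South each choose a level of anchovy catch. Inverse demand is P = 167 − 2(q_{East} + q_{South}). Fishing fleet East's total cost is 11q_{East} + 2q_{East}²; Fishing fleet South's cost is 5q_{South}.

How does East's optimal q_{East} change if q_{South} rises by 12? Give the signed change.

-3

Fishing fleet East's profit: π = q_{East}(167 − 2(q_{East} + q_{South})) − 11q_{East} − 2q_{East}².
∂π/∂q_{East} = 156 − 8q_{East} − 2q_{South} = 0, so q_{East} = 19.5 − 0.25q_{South}.
The reaction-function slope is −0.25, so a 12-unit rise in q_{South} moves q_{East} by −0.25 × 12 = −3. East's best response falls — the actions are strategic substitutes.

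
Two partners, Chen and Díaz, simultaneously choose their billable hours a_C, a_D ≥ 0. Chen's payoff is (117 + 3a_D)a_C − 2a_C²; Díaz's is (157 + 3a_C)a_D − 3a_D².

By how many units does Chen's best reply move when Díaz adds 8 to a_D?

6

Expanding Chen's payoff: 117a_C + 3a_Da_C − 2a_C².
∂π/∂a_C = 117 + 3a_D − 4a_C = 0, so a_C = 29.25 + 0.75a_D.
The reaction-function slope is 0.75, so an 8-unit rise in a_D moves a_C by 0.75 × 8 = 6. Chen's best response rises — the actions are strategic complements.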